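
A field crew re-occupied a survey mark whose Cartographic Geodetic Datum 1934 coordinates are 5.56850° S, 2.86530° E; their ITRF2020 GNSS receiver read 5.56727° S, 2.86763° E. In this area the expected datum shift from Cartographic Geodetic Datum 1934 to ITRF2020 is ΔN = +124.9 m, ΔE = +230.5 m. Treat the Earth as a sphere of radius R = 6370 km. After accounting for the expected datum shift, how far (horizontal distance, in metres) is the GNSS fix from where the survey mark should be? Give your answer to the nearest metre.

30 m

Observed coordinate differences: Δφ = +0.00123°, Δλ = +0.00233°.
Converting to metres (1° lat = 111177 m, cos φ = 0.995281): observed ΔN = 136.7 m, observed ΔE = 257.8 m.
Subtracting the expected shift leaves a residual of 136.7 − (124.9) = 11.8 m north and 257.8 − (230.5) = 27.3 m east.
Residual distance = √(11.8² + 27.3²) = 29.8 m.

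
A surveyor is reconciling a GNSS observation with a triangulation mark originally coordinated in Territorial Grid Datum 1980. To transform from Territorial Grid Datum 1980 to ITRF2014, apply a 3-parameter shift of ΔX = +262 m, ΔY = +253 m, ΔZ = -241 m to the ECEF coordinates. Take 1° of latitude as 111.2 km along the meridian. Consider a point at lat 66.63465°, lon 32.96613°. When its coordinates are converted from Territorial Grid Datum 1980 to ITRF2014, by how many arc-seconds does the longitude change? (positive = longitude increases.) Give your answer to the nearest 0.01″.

sin φ = 0.917995, cos φ = 0.396593, sin λ = 0.544143, cos λ = 0.838992.
East component: ΔE = −sin λ·ΔX + cos λ·ΔY = −(0.544143)(262) + (0.838992)(253) = 69.70 m.
1° of latitude spans 111200 m; at latitude φ, 1° of longitude spans that × cos φ = 44101.1 m, so Δλ = 69.70 / 44101.1 × 3600 = 5.690″.

Δλ = 5.69″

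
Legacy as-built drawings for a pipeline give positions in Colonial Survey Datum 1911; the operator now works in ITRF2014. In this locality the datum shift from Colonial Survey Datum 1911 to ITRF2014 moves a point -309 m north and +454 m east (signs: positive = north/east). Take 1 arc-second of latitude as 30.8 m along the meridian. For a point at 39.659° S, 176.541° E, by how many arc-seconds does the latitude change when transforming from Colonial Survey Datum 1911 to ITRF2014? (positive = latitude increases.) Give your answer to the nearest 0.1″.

Δφ = -10.0″

1″ of latitude = 30.80 m, so Δφ = -309.0 / 30.80 = -10.032″.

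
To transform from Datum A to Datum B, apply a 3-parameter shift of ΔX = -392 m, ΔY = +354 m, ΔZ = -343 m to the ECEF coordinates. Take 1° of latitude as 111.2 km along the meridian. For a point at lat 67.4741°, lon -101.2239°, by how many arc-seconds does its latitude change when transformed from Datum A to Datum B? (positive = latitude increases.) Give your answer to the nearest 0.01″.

Δφ = 3.85″

sin φ = 0.923706, cos φ = 0.383101, sin λ = -0.980874, cos λ = -0.194644.
North component: ΔN = −sin φ cos λ·ΔX − sin φ sin λ·ΔY + cos φ·ΔZ = −(0.923706)(-0.194644)(-392) − (0.923706)(-0.980874)(354) + (0.383101)(-343) = 118.86 m.
1° of latitude spans 111200 m, so Δφ = 118.86 / 111200 × 3600 = 3.848″.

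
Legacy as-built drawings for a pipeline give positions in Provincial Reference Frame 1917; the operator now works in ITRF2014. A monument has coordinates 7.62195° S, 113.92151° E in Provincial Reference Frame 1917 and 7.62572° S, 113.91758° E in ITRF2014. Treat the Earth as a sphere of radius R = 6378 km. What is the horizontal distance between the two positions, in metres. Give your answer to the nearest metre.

Δφ = -7.62572° − -7.62195° = -0.00377°; Δλ = 113.91758° − 113.92151° = -0.00393°.
1° along a meridian = πR/180 = 111317 m.
ΔN = Δφ × 111317 = -419.7 m; ΔE = Δλ × 111317 × cos(-7.62195°) = -0.00393 × 111317 × 0.991165 = -433.6 m.
Distance = √(ΔE² + ΔN²) = √((-433.6)² + (-419.7)²) = 603.4 m.

603 m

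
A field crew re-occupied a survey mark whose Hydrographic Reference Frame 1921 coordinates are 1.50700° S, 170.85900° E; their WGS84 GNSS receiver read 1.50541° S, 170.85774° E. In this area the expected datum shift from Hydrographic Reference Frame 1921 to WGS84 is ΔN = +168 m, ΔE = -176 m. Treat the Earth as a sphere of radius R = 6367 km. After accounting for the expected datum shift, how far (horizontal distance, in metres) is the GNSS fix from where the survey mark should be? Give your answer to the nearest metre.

37 m

Observed coordinate differences: Δφ = +0.00159°, Δλ = -0.00126°.
Converting to metres (1° lat = 111125 m, cos φ = 0.999654): observed ΔN = 176.7 m, observed ΔE = -140.0 m.
Subtracting the expected shift leaves a residual of 176.7 − (168) = 8.7 m north and -140.0 − (-176) = 36.0 m east.
Residual distance = √(8.7² + 36.0²) = 37.1 m.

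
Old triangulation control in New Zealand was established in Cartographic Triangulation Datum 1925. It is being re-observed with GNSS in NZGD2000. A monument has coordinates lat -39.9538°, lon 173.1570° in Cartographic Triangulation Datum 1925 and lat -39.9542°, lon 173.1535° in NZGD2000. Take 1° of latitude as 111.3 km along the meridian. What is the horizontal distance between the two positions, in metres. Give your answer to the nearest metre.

Δφ = -39.9542° − -39.9538° = -0.0004°; Δλ = 173.1535° − 173.1570° = -0.0035°.
ΔN = Δφ × 111300 = -44.5 m; ΔE = Δλ × 111300 × cos(-39.9538°) = -0.0035 × 111300 × 0.766563 = -298.6 m.
Distance = √(ΔE² + ΔN²) = √((-298.6)² + (-44.5)²) = 301.9 m.

302 m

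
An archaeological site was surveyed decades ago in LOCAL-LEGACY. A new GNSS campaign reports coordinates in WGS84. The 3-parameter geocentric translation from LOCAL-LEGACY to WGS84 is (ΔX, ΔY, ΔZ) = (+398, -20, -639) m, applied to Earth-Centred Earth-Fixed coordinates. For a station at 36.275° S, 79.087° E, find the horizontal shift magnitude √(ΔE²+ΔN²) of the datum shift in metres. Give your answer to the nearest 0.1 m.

623.1 m

The local east axis at (φ, λ) is (−sin λ, cos λ, 0), so ΔE = −sin(79.087°)·398 + cos(79.087°)·(-20) = -394.59 m.
The local north axis is (−sin φ cos λ, −sin φ sin λ, cos φ), giving ΔN = 44.581 − 11.619 − 515.153 = -482.19 m.
Horizontal magnitude = √(ΔE² + ΔN²) = √((-394.59)² + (-482.19)²) = 623.06 m.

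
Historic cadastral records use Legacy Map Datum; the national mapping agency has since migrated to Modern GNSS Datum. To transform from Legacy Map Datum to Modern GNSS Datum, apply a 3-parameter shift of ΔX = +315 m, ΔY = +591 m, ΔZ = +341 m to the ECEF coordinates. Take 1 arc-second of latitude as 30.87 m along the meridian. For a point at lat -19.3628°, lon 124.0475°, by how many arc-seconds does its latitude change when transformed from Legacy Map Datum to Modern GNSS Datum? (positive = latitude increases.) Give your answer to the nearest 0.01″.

Δφ = 13.79″

sin φ = -0.331549, cos φ = 0.943438, sin λ = 0.828574, cos λ = -0.559880.
North component: ΔN = −sin φ cos λ·ΔX − sin φ sin λ·ΔY + cos φ·ΔZ = −(-0.331549)(-0.559880)(315) − (-0.331549)(0.828574)(591) + (0.943438)(341) = 425.59 m.
1° of latitude spans 3600 × 30.87 = 111132 m, so Δφ = 425.59 / 111132 × 3600 = 13.787″.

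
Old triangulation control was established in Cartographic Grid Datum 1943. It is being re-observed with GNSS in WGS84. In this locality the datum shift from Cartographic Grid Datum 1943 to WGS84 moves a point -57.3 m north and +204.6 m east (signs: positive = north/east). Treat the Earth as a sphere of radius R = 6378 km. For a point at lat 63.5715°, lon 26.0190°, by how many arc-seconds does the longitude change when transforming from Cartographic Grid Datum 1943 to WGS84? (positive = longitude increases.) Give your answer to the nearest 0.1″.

At latitude 63.5715°, cos φ = 0.445081.
One radian of longitude at latitude φ spans R cos φ, so Δλ = ΔE / (R cos φ) = 204.6 / (6378000 × 0.445081) = 7.2075e-05 rad = 14.866″.

Δλ = 14.9″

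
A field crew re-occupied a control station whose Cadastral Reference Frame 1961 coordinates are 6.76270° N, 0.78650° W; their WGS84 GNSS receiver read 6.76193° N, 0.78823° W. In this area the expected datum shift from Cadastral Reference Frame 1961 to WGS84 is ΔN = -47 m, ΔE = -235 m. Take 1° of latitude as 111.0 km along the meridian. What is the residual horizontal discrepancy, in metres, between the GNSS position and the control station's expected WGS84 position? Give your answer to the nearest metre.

59 m

Observed coordinate differences: Δφ = -0.00077°, Δλ = -0.00173°.
Converting to metres (1° lat = 111000 m, cos φ = 0.993042): observed ΔN = -85.5 m, observed ΔE = -190.7 m.
Subtracting the expected shift leaves a residual of -85.5 − (-47) = -38.5 m north and -190.7 − (-235) = 44.3 m east.
Residual distance = √((-38.5)² + 44.3²) = 58.7 m.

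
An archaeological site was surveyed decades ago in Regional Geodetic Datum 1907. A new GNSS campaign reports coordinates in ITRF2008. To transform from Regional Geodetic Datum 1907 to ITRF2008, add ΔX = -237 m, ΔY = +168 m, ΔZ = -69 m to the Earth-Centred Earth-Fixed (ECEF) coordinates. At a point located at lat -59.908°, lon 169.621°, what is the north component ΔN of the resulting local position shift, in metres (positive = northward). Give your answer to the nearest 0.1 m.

ΔN = 193.3 m

The local north axis is (−sin φ cos λ, −sin φ sin λ, cos φ), giving ΔN = 201.702 + 26.187 − 34.596 = 193.29 m.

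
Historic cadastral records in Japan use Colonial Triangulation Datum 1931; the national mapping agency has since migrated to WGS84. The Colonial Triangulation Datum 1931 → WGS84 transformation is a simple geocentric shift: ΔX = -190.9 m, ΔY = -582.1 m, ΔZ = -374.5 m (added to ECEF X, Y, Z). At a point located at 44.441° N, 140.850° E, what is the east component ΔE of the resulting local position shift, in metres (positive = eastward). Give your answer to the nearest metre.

ΔE = 572 m

At φ = 44.441°, λ = 140.850°: sin φ = 0.700174, cos φ = 0.713972, sin λ = 0.631353, cos λ = -0.775496.
ΔE = −sin λ·ΔX + cos λ·ΔY = −(0.631353)·(-190.9) + (-0.775496)·(-582.1) = 571.94 m.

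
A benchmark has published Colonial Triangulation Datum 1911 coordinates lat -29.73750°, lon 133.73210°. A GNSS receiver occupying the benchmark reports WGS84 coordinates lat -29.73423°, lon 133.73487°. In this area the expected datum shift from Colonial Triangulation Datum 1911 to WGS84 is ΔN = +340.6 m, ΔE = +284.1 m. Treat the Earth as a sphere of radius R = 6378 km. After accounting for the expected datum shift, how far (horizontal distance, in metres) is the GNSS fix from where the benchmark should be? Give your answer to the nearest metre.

Observed coordinate differences: Δφ = +0.00327°, Δλ = +0.00277°.
Converting to metres (1° lat = 111317 m, cos φ = 0.868307): observed ΔN = 364.0 m, observed ΔE = 267.7 m.
Subtracting the expected shift leaves a residual of 364.0 − (340.6) = 23.4 m north and 267.7 − (284.1) = -16.4 m east.
Residual distance = √(23.4² + (-16.4)²) = 28.6 m.

29 m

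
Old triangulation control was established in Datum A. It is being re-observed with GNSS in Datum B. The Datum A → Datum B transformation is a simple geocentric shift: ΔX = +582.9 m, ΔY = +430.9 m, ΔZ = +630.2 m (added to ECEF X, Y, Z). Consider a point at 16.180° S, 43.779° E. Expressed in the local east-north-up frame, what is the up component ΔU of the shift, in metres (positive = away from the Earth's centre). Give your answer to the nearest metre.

At φ = -16.180°, λ = 43.779°: sin φ = -0.278656, cos φ = 0.960391, sin λ = 0.691879, cos λ = 0.722014.
ΔU = cos φ cos λ·ΔX + cos φ sin λ·ΔY + sin φ·ΔZ = (0.960391)(0.722014)(582.9) + (0.960391)(0.691879)(430.9) + (-0.278656)(630.2) = 514.90 m.

ΔU = 515 m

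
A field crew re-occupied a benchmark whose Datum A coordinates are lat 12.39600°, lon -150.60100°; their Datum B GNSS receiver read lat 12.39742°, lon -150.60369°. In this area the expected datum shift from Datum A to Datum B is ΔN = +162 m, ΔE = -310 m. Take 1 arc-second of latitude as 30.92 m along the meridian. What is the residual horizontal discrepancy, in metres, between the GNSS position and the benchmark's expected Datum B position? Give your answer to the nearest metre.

Observed coordinate differences: Δφ = +0.00142°, Δλ = -0.00269°.
Converting to metres (1° lat = 111312 m, cos φ = 0.976687): observed ΔN = 158.1 m, observed ΔE = -292.4 m.
Subtracting the expected shift leaves a residual of 158.1 − (162) = -3.9 m north and -292.4 − (-310) = 17.6 m east.
Residual distance = √((-3.9)² + 17.6²) = 18.0 m.

18 m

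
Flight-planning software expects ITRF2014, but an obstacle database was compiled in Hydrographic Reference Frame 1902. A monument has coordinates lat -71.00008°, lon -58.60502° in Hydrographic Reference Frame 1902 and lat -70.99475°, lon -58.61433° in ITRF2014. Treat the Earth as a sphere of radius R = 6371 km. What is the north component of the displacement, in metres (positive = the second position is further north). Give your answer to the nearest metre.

ΔN = 593 m

Δφ = -70.99475° − -71.00008° = +0.00533°; Δλ = -58.61433° − -58.60502° = -0.00931°.
1° along a meridian = πR/180 = 111195 m.
ΔN = Δφ × 111195 = 592.7 m; ΔE = Δλ × 111195 × cos(-71.00008°) = -0.00931 × 111195 × 0.325567 = -337.0 m.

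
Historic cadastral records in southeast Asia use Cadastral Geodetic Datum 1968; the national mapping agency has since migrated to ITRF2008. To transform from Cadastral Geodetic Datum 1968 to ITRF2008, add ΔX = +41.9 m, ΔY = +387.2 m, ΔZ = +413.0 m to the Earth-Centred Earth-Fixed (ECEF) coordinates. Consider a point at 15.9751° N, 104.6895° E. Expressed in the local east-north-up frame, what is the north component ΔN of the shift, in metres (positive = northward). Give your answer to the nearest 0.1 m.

At φ = 15.9751°, λ = 104.6895°: sin φ = 0.275220, cos φ = 0.961381, sin λ = 0.967314, cos λ = -0.253581.
ΔN = −sin φ cos λ·ΔX − sin φ sin λ·ΔY + cos φ·ΔZ = −(0.275220)(-0.253581)(41.9) − (0.275220)(0.967314)(387.2) + (0.961381)(413.0) = 296.89 m.

ΔN = 296.9 m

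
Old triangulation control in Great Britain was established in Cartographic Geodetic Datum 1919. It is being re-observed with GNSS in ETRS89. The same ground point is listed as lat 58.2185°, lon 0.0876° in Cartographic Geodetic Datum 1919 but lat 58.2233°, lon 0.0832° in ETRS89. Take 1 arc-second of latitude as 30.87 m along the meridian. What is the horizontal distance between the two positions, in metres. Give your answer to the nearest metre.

Δφ = 58.2233° − 58.2185° = +0.0048°; Δλ = 0.0832° − 0.0876° = -0.0044°.
1° of latitude = 3600 × 30.87 = 111132 m.
ΔN = Δφ × 111132 = 533.4 m; ΔE = Δλ × 111132 × cos(58.2185°) = -0.0044 × 111132 × 0.526681 = -257.5 m.
Distance = √(ΔE² + ΔN²) = √((-257.5)² + 533.4²) = 592.3 m.

592 m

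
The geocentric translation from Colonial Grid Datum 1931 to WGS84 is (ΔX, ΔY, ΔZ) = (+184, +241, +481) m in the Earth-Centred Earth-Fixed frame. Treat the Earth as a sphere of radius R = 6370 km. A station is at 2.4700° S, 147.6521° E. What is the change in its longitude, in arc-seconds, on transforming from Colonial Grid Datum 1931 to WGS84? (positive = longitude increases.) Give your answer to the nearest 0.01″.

Δλ = -9.79″

sin φ = -0.043096, cos φ = 0.999071, sin λ = 0.535059, cos λ = -0.844815.
East component: ΔE = −sin λ·ΔX + cos λ·ΔY = −(0.535059)(184) + (-0.844815)(241) = -302.05 m.
1° of latitude spans πR/180 = 111177 m; at latitude φ, 1° of longitude spans that × cos φ = 111074.2 m, so Δλ = -302.05 / 111074.2 × 3600 = -9.790″.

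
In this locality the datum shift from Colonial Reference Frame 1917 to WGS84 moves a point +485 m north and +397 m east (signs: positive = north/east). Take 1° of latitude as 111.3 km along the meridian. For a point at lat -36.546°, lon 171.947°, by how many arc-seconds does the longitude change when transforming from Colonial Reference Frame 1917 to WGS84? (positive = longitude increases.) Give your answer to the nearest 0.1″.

Δλ = 16.0″

At latitude -36.546°, cos φ = 0.803379.
1° of longitude at this latitude = 111.3 × cos φ = 89.42 km, so Δλ = 397.0 / 89416.1 = 0.0044399° = 15.984″.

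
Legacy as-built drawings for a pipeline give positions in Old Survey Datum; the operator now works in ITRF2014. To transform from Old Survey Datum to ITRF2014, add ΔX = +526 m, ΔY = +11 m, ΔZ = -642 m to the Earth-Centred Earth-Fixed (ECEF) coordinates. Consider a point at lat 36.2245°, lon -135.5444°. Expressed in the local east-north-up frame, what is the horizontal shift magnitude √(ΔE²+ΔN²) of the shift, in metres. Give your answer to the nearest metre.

At φ = 36.2245°, λ = -135.5444°: sin φ = 0.590951, cos φ = 0.806708, sin λ = -0.700356, cos λ = -0.713793.
ΔE = −sin λ·ΔX + cos λ·ΔY = −(-0.700356)·(526) + (-0.713793)·(11) = 360.54 m.
ΔN = −sin φ cos λ·ΔX − sin φ sin λ·ΔY + cos φ·ΔZ = −(0.590951)(-0.713793)(526) − (0.590951)(-0.700356)(11) + (0.806708)(-642) = -291.48 m.
Horizontal magnitude = √(ΔE² + ΔN²) = √(360.54² + (-291.48)²) = 463.62 m.

464 m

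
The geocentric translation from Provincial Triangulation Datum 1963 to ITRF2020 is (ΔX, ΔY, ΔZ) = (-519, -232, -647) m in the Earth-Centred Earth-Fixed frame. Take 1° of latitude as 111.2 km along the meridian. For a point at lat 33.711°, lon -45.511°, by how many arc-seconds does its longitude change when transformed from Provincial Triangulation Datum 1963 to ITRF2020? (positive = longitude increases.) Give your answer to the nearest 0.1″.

Δλ = -20.7″

sin φ = 0.555004, cos φ = 0.831848, sin λ = -0.713385, cos λ = 0.700772.
East component: ΔE = −sin λ·ΔX + cos λ·ΔY = −(-0.713385)(-519) + (0.700772)(-232) = -532.83 m.
1° of latitude spans 111200 m; at latitude φ, 1° of longitude spans that × cos φ = 92501.5 m, so Δλ = -532.83 / 92501.5 × 3600 = -20.737″.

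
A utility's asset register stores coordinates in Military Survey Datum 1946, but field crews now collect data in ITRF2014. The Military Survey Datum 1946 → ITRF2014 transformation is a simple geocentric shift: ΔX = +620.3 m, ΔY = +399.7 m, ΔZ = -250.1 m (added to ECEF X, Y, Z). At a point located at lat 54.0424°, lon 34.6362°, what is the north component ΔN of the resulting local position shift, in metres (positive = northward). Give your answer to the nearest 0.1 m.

At φ = 54.0424°, λ = 34.6362°: sin φ = 0.809452, cos φ = 0.587186, sin λ = 0.568364, cos λ = 0.822777.
ΔN = −sin φ cos λ·ΔX − sin φ sin λ·ΔY + cos φ·ΔZ = −(0.809452)(0.822777)(620.3) − (0.809452)(0.568364)(399.7) + (0.587186)(-250.1) = -743.86 m.

ΔN = -743.9 m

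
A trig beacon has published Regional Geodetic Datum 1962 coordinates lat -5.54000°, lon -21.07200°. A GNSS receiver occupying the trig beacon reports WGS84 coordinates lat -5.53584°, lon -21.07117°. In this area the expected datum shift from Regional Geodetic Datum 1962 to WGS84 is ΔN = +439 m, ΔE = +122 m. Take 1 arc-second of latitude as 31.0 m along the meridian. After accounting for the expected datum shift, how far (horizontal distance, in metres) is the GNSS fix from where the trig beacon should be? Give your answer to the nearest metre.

Observed coordinate differences: Δφ = +0.00416°, Δλ = +0.00083°.
Converting to metres (1° lat = 111600 m, cos φ = 0.995329): observed ΔN = 464.3 m, observed ΔE = 92.2 m.
Subtracting the expected shift leaves a residual of 464.3 − (439) = 25.3 m north and 92.2 − (122) = -29.8 m east.
Residual distance = √(25.3² + (-29.8)²) = 39.1 m.

39 m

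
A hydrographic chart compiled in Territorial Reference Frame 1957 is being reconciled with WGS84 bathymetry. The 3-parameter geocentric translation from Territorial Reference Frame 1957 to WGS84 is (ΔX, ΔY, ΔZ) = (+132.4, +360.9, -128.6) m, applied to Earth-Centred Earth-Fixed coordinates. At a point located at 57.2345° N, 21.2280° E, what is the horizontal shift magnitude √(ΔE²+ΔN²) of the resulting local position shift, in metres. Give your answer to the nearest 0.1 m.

404.3 m

At φ = 57.2345°, λ = 21.2280°: sin φ = 0.840893, cos φ = 0.541202, sin λ = 0.362080, cos λ = 0.932147.
ΔE = −sin λ·ΔX + cos λ·ΔY = −(0.362080)·(132.4) + (0.932147)·(360.9) = 288.47 m.
ΔN = −sin φ cos λ·ΔX − sin φ sin λ·ΔY + cos φ·ΔZ = −(0.840893)(0.932147)(132.4) − (0.840893)(0.362080)(360.9) + (0.541202)(-128.6) = -283.26 m.
Horizontal magnitude = √(ΔE² + ΔN²) = √(288.47² + (-283.26)²) = 404.29 m.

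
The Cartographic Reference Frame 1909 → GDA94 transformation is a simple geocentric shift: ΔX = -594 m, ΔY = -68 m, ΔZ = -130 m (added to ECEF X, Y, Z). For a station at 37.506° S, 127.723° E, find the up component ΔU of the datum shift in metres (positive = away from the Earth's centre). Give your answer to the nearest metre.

At φ = -37.506°, λ = 127.723°: sin φ = -0.608845, cos φ = 0.793290, sin λ = 0.790978, cos λ = -0.611845.
ΔU = cos φ cos λ·ΔX + cos φ sin λ·ΔY + sin φ·ΔZ = (0.793290)(-0.611845)(-594) + (0.793290)(0.790978)(-68) + (-0.608845)(-130) = 324.79 m.

ΔU = 325 m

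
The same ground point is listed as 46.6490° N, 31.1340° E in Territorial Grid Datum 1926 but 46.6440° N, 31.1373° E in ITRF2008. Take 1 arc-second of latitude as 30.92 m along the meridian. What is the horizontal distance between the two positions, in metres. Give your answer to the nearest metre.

Δφ = 46.6440° − 46.6490° = -0.0050°; Δλ = 31.1373° − 31.1340° = +0.0033°.
1° of latitude = 3600 × 30.92 = 111312 m.
ΔN = Δφ × 111312 = -556.6 m; ΔE = Δλ × 111312 × cos(46.6490°) = +0.0033 × 111312 × 0.686466 = 252.2 m.
Distance = √(ΔE² + ΔN²) = √(252.2² + (-556.6)²) = 611.0 m.

611 m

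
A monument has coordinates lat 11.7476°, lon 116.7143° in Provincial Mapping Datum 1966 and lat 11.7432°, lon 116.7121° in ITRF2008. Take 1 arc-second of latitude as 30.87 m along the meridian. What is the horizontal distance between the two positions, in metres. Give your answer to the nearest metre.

544 m

Δφ = 11.7432° − 11.7476° = -0.0044°; Δλ = 116.7121° − 116.7143° = -0.0022°.
1° of latitude = 3600 × 30.87 = 111132 m.
ΔN = Δφ × 111132 = -489.0 m; ΔE = Δλ × 111132 × cos(11.7476°) = -0.0022 × 111132 × 0.979054 = -239.4 m.
Distance = √(ΔE² + ΔN²) = √((-239.4)² + (-489.0)²) = 544.4 m.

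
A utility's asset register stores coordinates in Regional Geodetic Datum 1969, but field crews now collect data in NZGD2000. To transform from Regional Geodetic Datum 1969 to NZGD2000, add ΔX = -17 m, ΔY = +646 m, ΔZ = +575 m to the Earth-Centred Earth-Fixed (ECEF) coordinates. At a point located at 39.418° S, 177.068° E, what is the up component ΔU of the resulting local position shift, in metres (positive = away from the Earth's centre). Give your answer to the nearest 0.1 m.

At φ = -39.418°, λ = 177.068°: sin φ = -0.634973, cos φ = 0.772534, sin λ = 0.051151, cos λ = -0.998691.
ΔU = cos φ cos λ·ΔX + cos φ sin λ·ΔY + sin φ·ΔZ = (0.772534)(-0.998691)(-17) + (0.772534)(0.051151)(646) + (-0.634973)(575) = -326.47 m.

ΔU = -326.5 m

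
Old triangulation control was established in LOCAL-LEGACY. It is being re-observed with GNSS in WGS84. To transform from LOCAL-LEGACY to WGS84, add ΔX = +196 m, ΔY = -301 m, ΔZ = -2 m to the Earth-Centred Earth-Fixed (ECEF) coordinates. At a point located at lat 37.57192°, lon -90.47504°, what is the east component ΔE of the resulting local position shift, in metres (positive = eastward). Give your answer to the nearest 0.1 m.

The local east axis at (φ, λ) is (−sin λ, cos λ, 0), so ΔE = −sin(-90.47504°)·196 + cos(-90.47504°)·(-301) = 198.49 m.

ΔE = 198.5 m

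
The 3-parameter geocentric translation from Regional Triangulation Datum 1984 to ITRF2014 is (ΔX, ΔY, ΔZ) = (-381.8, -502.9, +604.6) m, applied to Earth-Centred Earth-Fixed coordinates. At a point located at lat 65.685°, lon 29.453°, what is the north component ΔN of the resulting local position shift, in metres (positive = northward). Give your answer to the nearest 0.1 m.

At φ = 65.685°, λ = 29.453°: sin φ = 0.911296, cos φ = 0.411753, sin λ = 0.491709, cos λ = 0.870759.
ΔN = −sin φ cos λ·ΔX − sin φ sin λ·ΔY + cos φ·ΔZ = −(0.911296)(0.870759)(-381.8) − (0.911296)(0.491709)(-502.9) + (0.411753)(604.6) = 777.26 m.

ΔN = 777.3 m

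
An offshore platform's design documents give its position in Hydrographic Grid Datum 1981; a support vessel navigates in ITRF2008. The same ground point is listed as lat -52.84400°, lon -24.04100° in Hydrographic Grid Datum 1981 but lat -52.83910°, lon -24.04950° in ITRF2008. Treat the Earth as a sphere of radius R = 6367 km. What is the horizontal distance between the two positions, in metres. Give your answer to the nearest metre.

Δφ = -52.83910° − -52.84400° = +0.00490°; Δλ = -24.04950° − -24.04100° = -0.00850°.
1° along a meridian = πR/180 = 111125 m.
ΔN = Δφ × 111125 = 544.5 m; ΔE = Δλ × 111125 × cos(-52.84400°) = -0.00850 × 111125 × 0.603987 = -570.5 m.
Distance = √(ΔE² + ΔN²) = √((-570.5)² + 544.5²) = 788.7 m.

789 m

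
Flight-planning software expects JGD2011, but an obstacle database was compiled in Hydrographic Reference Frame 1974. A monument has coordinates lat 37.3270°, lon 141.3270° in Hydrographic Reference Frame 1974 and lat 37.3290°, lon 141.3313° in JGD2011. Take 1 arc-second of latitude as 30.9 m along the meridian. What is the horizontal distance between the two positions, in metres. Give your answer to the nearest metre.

Δφ = 37.3290° − 37.3270° = +0.0020°; Δλ = 141.3313° − 141.3270° = +0.0043°.
1° of latitude = 3600 × 30.90 = 111240 m.
ΔN = Δφ × 111240 = 222.5 m; ΔE = Δλ × 111240 × cos(37.3270°) = +0.0043 × 111240 × 0.795188 = 380.4 m.
Distance = √(ΔE² + ΔN²) = √(380.4² + 222.5²) = 440.7 m.

441 m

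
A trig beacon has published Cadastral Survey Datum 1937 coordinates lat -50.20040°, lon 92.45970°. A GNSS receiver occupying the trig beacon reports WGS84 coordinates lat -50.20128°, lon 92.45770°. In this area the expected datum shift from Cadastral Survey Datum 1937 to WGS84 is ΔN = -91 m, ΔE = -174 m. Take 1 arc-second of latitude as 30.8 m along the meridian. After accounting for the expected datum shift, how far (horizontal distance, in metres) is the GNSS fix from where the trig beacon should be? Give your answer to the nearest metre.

33 m

Observed coordinate differences: Δφ = -0.00088°, Δλ = -0.00200°.
Converting to metres (1° lat = 110880 m, cos φ = 0.640104): observed ΔN = -97.6 m, observed ΔE = -141.9 m.
Subtracting the expected shift leaves a residual of -97.6 − (-91) = -6.6 m north and -141.9 − (-174) = 32.1 m east.
Residual distance = √((-6.6)² + 32.1²) = 32.7 m.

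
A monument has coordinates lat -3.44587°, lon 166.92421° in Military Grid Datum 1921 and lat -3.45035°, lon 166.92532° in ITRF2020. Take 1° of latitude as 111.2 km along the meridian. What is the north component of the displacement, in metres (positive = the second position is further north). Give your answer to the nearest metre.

ΔN = -498 m

Δφ = -3.45035° − -3.44587° = -0.00448°; Δλ = 166.92532° − 166.92421° = +0.00111°.
ΔN = Δφ × 111200 = -498.2 m; ΔE = Δλ × 111200 × cos(-3.44587°) = +0.00111 × 111200 × 0.998192 = 123.2 m.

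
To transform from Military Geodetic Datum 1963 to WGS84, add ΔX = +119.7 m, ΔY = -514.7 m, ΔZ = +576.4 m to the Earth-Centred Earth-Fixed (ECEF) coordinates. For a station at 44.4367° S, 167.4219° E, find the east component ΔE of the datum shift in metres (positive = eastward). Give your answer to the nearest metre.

ΔE = 476 m

The local east axis at (φ, λ) is (−sin λ, cos λ, 0), so ΔE = −sin(167.4219°)·119.7 + cos(167.4219°)·(-514.7) = 476.28 m.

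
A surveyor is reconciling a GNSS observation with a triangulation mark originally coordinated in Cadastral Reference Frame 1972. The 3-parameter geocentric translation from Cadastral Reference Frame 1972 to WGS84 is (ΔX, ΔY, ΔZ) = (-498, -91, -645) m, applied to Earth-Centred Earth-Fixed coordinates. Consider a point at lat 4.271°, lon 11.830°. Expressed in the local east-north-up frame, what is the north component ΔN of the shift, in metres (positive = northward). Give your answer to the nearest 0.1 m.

ΔN = -605.5 m

The local north axis is (−sin φ cos λ, −sin φ sin λ, cos φ), giving ΔN = 36.300 + 1.389 − 643.209 = -605.52 m.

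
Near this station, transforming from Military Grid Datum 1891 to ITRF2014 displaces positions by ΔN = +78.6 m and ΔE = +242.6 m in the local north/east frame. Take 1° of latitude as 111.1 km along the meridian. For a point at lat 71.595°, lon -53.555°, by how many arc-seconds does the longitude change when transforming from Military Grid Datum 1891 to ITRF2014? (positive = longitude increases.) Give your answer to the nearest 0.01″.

At latitude 71.595°, cos φ = 0.315732.
1° of longitude at this latitude = 111.1 × cos φ = 35.08 km, so Δλ = 242.6 / 35077.8 = 0.0069161° = 24.898″.

Δλ = 24.90″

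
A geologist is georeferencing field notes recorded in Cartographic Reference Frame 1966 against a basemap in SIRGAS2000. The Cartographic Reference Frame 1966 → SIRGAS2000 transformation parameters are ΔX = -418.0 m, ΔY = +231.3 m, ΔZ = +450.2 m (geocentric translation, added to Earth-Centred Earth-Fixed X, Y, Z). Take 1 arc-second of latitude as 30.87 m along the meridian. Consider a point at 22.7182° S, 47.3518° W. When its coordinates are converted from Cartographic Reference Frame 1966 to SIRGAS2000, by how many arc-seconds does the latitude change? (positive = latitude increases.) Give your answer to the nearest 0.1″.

sin φ = -0.386199, cos φ = 0.922415, sin λ = -0.735527, cos λ = 0.677495.
North component: ΔN = −sin φ cos λ·ΔX − sin φ sin λ·ΔY + cos φ·ΔZ = −(-0.386199)(0.677495)(-418.0) − (-0.386199)(-0.735527)(231.3) + (0.922415)(450.2) = 240.20 m.
1° of latitude spans 3600 × 30.87 = 111132 m, so Δφ = 240.20 / 111132 × 3600 = 7.781″.

Δφ = 7.8″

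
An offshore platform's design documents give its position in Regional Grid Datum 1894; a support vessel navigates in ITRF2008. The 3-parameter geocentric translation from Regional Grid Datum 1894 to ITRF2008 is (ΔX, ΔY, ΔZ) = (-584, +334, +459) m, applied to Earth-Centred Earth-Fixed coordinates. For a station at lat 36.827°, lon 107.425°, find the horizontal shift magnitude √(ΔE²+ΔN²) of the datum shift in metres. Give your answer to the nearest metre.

463 m

At φ = 36.827°, λ = 107.425°: sin φ = 0.599401, cos φ = 0.800449, sin λ = 0.954110, cos λ = -0.299457.
ΔE = −sin λ·ΔX + cos λ·ΔY = −(0.954110)·(-584) + (-0.299457)·(334) = 457.18 m.
ΔN = −sin φ cos λ·ΔX − sin φ sin λ·ΔY + cos φ·ΔZ = −(0.599401)(-0.299457)(-584) − (0.599401)(0.954110)(334) + (0.800449)(459) = 71.57 m.
Horizontal magnitude = √(ΔE² + ΔN²) = √(457.18² + 71.57²) = 462.75 m.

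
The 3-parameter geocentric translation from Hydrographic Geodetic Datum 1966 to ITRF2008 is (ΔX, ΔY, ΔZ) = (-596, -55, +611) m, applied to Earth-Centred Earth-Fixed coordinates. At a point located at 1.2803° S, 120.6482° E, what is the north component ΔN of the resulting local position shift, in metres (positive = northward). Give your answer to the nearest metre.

ΔN = 617 m

At φ = -1.2803°, λ = 120.6482°: sin φ = -0.022344, cos φ = 0.999750, sin λ = 0.860313, cos λ = -0.509765.
ΔN = −sin φ cos λ·ΔX − sin φ sin λ·ΔY + cos φ·ΔZ = −(-0.022344)(-0.509765)(-596) − (-0.022344)(0.860313)(-55) + (0.999750)(611) = 616.58 m.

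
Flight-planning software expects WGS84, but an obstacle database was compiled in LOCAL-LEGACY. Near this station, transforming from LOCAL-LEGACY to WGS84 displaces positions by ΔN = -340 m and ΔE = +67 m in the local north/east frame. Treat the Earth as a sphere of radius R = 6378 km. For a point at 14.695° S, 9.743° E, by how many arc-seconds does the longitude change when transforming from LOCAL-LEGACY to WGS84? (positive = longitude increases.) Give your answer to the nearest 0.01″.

Δλ = 2.24″

At latitude -14.695°, cos φ = 0.967290.
One radian of longitude at latitude φ spans R cos φ, so Δλ = ΔE / (R cos φ) = 67.0 / (6378000 × 0.967290) = 1.0860e-05 rad = 2.240″.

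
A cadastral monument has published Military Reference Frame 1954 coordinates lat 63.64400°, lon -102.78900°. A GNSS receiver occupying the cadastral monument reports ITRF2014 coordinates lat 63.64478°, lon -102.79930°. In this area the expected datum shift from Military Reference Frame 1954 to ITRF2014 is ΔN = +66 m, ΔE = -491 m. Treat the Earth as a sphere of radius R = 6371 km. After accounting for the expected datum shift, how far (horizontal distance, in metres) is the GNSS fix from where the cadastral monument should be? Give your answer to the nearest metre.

27 m

Observed coordinate differences: Δφ = +0.00078°, Δλ = -0.01030°.
Converting to metres (1° lat = 111195 m, cos φ = 0.443947): observed ΔN = 86.7 m, observed ΔE = -508.5 m.
Subtracting the expected shift leaves a residual of 86.7 − (66) = 20.7 m north and -508.5 − (-491) = -17.5 m east.
Residual distance = √(20.7² + (-17.5)²) = 27.1 m.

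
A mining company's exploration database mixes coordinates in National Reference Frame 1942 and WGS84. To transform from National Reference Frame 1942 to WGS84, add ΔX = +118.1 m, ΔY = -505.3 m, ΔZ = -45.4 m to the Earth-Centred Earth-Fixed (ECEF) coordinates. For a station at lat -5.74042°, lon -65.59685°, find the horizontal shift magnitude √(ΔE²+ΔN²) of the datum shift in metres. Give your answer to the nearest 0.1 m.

The local east axis at (φ, λ) is (−sin λ, cos λ, 0), so ΔE = −sin(-65.59685°)·118.1 + cos(-65.59685°)·(-505.3) = -101.22 m.
The local north axis is (−sin φ cos λ, −sin φ sin λ, cos φ), giving ΔN = 4.880 + 46.026 − 45.172 = 5.73 m.
Horizontal magnitude = √(ΔE² + ΔN²) = √((-101.22)² + 5.73²) = 101.38 m.

101.4 m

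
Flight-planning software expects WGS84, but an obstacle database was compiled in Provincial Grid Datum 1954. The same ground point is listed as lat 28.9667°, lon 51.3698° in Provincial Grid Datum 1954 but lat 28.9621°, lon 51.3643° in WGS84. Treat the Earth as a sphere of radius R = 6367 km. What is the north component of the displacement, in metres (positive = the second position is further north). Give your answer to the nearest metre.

Δφ = 28.9621° − 28.9667° = -0.0046°; Δλ = 51.3643° − 51.3698° = -0.0055°.
1° along a meridian = πR/180 = 111125 m.
ΔN = Δφ × 111125 = -511.2 m; ΔE = Δλ × 111125 × cos(28.9667°) = -0.0055 × 111125 × 0.874901 = -534.7 m.

ΔN = -511 m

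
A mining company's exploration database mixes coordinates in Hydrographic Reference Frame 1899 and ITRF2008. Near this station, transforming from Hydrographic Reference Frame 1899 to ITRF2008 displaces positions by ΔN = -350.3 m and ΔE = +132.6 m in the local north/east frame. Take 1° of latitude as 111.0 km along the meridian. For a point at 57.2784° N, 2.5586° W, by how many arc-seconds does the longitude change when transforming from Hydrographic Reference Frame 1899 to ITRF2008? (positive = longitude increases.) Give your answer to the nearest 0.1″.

At latitude 57.2784°, cos φ = 0.540558.
1° of longitude at this latitude = 111.0 × cos φ = 60.00 km, so Δλ = 132.6 / 60001.9 = 0.0022099° = 7.956″.

Δλ = 8.0″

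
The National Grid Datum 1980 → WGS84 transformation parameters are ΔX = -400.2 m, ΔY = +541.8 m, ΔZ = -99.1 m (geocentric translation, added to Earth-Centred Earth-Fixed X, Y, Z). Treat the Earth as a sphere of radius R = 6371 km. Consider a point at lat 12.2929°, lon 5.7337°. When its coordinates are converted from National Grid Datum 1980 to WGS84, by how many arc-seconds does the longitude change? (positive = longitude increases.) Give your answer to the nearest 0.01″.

sin φ = 0.212909, cos φ = 0.977072, sin λ = 0.099905, cos λ = 0.994997.
East component: ΔE = −sin λ·ΔX + cos λ·ΔY = −(0.099905)(-400.2) + (0.994997)(541.8) = 579.07 m.
1° of latitude spans πR/180 = 111195 m; at latitude φ, 1° of longitude spans that × cos φ = 108645.4 m, so Δλ = 579.07 / 108645.4 × 3600 = 19.188″.

Δλ = 19.19″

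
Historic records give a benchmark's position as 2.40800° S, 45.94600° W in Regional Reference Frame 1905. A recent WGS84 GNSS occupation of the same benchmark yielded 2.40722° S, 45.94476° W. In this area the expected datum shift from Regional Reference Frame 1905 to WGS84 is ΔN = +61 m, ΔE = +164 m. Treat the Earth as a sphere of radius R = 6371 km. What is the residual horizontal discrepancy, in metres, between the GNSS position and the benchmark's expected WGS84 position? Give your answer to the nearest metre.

37 m

Observed coordinate differences: Δφ = +0.00078°, Δλ = +0.00124°.
Converting to metres (1° lat = 111195 m, cos φ = 0.999117): observed ΔN = 86.7 m, observed ΔE = 137.8 m.
Subtracting the expected shift leaves a residual of 86.7 − (61) = 25.7 m north and 137.8 − (164) = -26.2 m east.
Residual distance = √(25.7² + (-26.2)²) = 36.8 m.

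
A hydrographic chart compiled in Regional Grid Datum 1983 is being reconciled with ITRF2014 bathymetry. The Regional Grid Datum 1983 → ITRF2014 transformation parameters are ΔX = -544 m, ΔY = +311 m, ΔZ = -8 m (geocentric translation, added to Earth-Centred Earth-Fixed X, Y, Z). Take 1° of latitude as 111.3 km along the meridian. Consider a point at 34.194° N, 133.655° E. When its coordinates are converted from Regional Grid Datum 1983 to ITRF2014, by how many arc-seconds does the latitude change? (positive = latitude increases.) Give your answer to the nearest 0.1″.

sin φ = 0.561997, cos φ = 0.827139, sin λ = 0.723510, cos λ = -0.690314.
North component: ΔN = −sin φ cos λ·ΔX − sin φ sin λ·ΔY + cos φ·ΔZ = −(0.561997)(-0.690314)(-544) − (0.561997)(0.723510)(311) + (0.827139)(-8) = -344.12 m.
1° of latitude spans 111300 m, so Δφ = -344.12 / 111300 × 3600 = -11.131″.

Δφ = -11.1″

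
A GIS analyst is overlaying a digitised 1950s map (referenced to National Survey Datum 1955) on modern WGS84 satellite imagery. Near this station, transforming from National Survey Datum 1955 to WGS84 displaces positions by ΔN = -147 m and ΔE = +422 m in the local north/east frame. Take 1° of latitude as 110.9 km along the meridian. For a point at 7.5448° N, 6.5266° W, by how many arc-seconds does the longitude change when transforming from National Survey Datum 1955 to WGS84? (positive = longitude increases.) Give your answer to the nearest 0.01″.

Δλ = 13.82″

At latitude 7.5448°, cos φ = 0.991342.
1° of longitude at this latitude = 110.9 × cos φ = 109.94 km, so Δλ = 422.0 / 109939.9 = 0.0038385° = 13.818″.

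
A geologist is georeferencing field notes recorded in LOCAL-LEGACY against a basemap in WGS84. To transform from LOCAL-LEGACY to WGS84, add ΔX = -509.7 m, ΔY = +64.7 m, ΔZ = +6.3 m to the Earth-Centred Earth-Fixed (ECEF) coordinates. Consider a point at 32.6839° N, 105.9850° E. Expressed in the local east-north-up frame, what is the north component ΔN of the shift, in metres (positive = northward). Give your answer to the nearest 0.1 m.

ΔN = -104.1 m

The local north axis is (−sin φ cos λ, −sin φ sin λ, cos φ), giving ΔN = -75.797 − 33.587 + 5.302 = -104.08 m.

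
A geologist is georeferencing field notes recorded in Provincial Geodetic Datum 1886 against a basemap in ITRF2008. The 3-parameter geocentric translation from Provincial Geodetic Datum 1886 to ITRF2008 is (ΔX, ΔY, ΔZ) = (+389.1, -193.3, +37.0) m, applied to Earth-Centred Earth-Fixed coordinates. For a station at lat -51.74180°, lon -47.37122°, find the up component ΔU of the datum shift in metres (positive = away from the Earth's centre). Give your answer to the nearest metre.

The local up (radial) axis is (cos φ cos λ, cos φ sin λ, sin φ), giving ΔU = 163.171 + 88.065 − 29.053 = 222.18 m.

ΔU = 222 m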